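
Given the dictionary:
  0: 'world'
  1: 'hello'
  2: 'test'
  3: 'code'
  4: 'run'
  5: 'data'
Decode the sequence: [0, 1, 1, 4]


Look up each index in the dictionary:
  0 -> 'world'
  1 -> 'hello'
  1 -> 'hello'
  4 -> 'run'

Decoded: "world hello hello run"


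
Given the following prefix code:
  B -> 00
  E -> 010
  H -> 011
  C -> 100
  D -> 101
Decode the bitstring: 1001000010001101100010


Decoding step by step:
Bits 100 -> C
Bits 100 -> C
Bits 00 -> B
Bits 100 -> C
Bits 011 -> H
Bits 011 -> H
Bits 00 -> B
Bits 010 -> E


Decoded message: CCBCHHBE


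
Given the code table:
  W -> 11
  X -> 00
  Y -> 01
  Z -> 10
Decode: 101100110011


Decoding:
10 -> Z
11 -> W
00 -> X
11 -> W
00 -> X
11 -> W


Result: ZWXWXW


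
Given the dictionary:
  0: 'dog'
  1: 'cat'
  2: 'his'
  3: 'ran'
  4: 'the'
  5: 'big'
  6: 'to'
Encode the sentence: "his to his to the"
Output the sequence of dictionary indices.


Look up each word in the dictionary:
  'his' -> 2
  'to' -> 6
  'his' -> 2
  'to' -> 6
  'the' -> 4

Encoded: [2, 6, 2, 6, 4]


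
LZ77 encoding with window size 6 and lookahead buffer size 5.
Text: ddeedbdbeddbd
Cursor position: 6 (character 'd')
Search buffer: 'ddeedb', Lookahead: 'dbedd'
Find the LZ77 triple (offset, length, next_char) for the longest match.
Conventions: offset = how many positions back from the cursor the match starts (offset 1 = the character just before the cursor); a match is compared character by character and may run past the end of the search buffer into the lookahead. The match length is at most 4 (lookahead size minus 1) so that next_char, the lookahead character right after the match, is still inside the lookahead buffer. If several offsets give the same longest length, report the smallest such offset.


Try each offset into the search buffer:
  offset=1 (pos 5, char 'b'): match length 0
  offset=2 (pos 4, char 'd'): match length 2
  offset=3 (pos 3, char 'e'): match length 0
  offset=4 (pos 2, char 'e'): match length 0
  offset=5 (pos 1, char 'd'): match length 1
  offset=6 (pos 0, char 'd'): match length 1
Longest match has length 2 at offset 2.
next_char = character at position 6 + 2 = 8 -> 'e'

Best match: offset=2, length=2 (matching 'db' starting at position 4)
LZ77 triple: (2, 2, 'e')


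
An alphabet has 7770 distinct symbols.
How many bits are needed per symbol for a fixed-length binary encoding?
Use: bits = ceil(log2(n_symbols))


log2(7770) = 12.9237
Bracket: 2^12 = 4096 < 7770 <= 2^13 = 8192
So ceil(log2(7770)) = 13

bits = ceil(log2(7770)) = ceil(12.9237) = 13 bits


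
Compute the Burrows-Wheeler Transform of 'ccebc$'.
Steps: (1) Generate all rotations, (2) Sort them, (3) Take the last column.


Rotations (sorted):
  0: $ccebc -> last char: c
  1: bc$cce -> last char: e
  2: c$cceb -> last char: b
  3: ccebc$ -> last char: $
  4: cebc$c -> last char: c
  5: ebc$cc -> last char: c


BWT = ceb$cc


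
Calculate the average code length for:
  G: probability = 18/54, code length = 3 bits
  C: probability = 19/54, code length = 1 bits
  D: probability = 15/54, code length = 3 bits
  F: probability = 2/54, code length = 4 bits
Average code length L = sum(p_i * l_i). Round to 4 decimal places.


Weighted contributions p_i * l_i:
  G: (18/54) * 3 = 54/54
  C: (19/54) * 1 = 19/54
  D: (15/54) * 3 = 45/54
  F: (2/54) * 4 = 8/54
Sum = (54 + 19 + 45 + 8)/54 = 126/54

L = 126/54 = 2.3333 bits/symbol


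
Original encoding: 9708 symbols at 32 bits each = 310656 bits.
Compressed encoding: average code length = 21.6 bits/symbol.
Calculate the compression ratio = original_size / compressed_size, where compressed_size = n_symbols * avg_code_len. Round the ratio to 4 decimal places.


original_size = n_symbols * orig_bits = 9708 * 32 = 310656 bits
compressed_size = n_symbols * avg_code_len = 9708 * 21.6 = 209692.8 bits
ratio = original_size / compressed_size = 310656 / 209692.8 = 1.4815

Compression ratio = 1.4815


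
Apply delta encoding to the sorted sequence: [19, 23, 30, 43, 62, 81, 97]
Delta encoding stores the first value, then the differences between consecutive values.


First value: 19
Deltas:
  23 - 19 = 4
  30 - 23 = 7
  43 - 30 = 13
  62 - 43 = 19
  81 - 62 = 19
  97 - 81 = 16


Delta encoded: [19, 4, 7, 13, 19, 19, 16]


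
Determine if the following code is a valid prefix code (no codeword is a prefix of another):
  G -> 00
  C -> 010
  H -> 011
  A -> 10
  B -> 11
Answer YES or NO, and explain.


Checking each pair (does one codeword prefix another?):
  G='00' vs C='010': no prefix
  G='00' vs H='011': no prefix
  G='00' vs A='10': no prefix
  G='00' vs B='11': no prefix
  C='010' vs G='00': no prefix
  C='010' vs H='011': no prefix
  C='010' vs A='10': no prefix
  C='010' vs B='11': no prefix
  H='011' vs G='00': no prefix
  H='011' vs C='010': no prefix
  H='011' vs A='10': no prefix
  H='011' vs B='11': no prefix
  A='10' vs G='00': no prefix
  A='10' vs C='010': no prefix
  A='10' vs H='011': no prefix
  A='10' vs B='11': no prefix
  B='11' vs G='00': no prefix
  B='11' vs C='010': no prefix
  B='11' vs H='011': no prefix
  B='11' vs A='10': no prefix
No violation found over all pairs.

YES -- this is a valid prefix code. No codeword is a prefix of any other codeword.


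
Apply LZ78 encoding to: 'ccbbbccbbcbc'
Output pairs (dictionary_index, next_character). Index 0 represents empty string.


LZ78 encoding steps:
Dictionary: {0: ''}
Step 1: w='' (idx 0), next='c' -> output (0, 'c'), add 'c' as idx 1
Step 2: w='c' (idx 1), next='b' -> output (1, 'b'), add 'cb' as idx 2
Step 3: w='' (idx 0), next='b' -> output (0, 'b'), add 'b' as idx 3
Step 4: w='b' (idx 3), next='c' -> output (3, 'c'), add 'bc' as idx 4
Step 5: w='cb' (idx 2), next='b' -> output (2, 'b'), add 'cbb' as idx 5
Step 6: w='cb' (idx 2), next='c' -> output (2, 'c'), add 'cbc' as idx 6


Encoded: [(0, 'c'), (1, 'b'), (0, 'b'), (3, 'c'), (2, 'b'), (2, 'c')]


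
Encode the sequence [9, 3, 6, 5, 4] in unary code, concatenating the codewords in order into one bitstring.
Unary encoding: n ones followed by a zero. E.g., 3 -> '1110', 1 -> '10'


Encode each number as n ones followed by a terminating 0:
  9 -> 1111111110 (10 bits)
  3 -> 1110 (4 bits)
  6 -> 1111110 (7 bits)
  5 -> 111110 (6 bits)
  4 -> 11110 (5 bits)
Total length = 10 + 4 + 7 + 6 + 5 = 32 bits.

Unary([9, 3, 6, 5, 4]) = 11111111101110111111011111011110 (32 bits)


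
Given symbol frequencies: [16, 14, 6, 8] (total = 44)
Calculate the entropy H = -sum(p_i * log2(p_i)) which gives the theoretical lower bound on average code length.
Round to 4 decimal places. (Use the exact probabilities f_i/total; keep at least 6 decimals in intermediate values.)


Per-symbol terms -p_i * log2(p_i) with p_i = f_i/44:
  p = 16/44 = 0.363636: log2(p) = -1.459432, -p*log2(p) = 0.530702
  p = 14/44 = 0.318182: log2(p) = -1.652077, -p*log2(p) = 0.525661
  p = 6/44 = 0.136364: log2(p) = -2.874469, -p*log2(p) = 0.391973
  p = 8/44 = 0.181818: log2(p) = -2.459432, -p*log2(p) = 0.447169
H = 0.530702 + 0.525661 + 0.391973 + 0.447169 = 1.895505

H = 1.8955 bits/symbol


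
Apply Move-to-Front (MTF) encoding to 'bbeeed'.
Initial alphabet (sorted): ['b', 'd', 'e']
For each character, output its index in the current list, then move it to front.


MTF encoding:
'b': index 0 in ['b', 'd', 'e'] -> ['b', 'd', 'e']
'b': index 0 in ['b', 'd', 'e'] -> ['b', 'd', 'e']
'e': index 2 in ['b', 'd', 'e'] -> ['e', 'b', 'd']
'e': index 0 in ['e', 'b', 'd'] -> ['e', 'b', 'd']
'e': index 0 in ['e', 'b', 'd'] -> ['e', 'b', 'd']
'd': index 2 in ['e', 'b', 'd'] -> ['d', 'e', 'b']


Output: [0, 0, 2, 0, 0, 2]


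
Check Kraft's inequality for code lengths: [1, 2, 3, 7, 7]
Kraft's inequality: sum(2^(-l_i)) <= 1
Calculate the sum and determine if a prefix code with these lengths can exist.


Sum = 2^(-1) + 2^(-2) + 2^(-3) + 2^(-7) + 2^(-7)
    = 0.5 + 0.25 + 0.125 + 0.0078125 + 0.0078125
    = 114/128 = 0.890625
Since 0.890625 <= 1, Kraft's inequality IS satisfied.
A prefix code with these lengths CAN exist.

Kraft sum = 0.890625. Satisfied.


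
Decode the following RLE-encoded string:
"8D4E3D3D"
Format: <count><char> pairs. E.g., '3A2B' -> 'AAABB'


Expanding each <count><char> pair:
  8D -> 'DDDDDDDD'
  4E -> 'EEEE'
  3D -> 'DDD'
  3D -> 'DDD'

Decoded = DDDDDDDDEEEEDDDDDD


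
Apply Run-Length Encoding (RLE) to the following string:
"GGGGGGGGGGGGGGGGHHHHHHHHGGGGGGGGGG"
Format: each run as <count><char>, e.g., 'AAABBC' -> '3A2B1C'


Scanning runs left to right:
  i=0: run of 'G' x 16 -> '16G'
  i=16: run of 'H' x 8 -> '8H'
  i=24: run of 'G' x 10 -> '10G'

RLE = 16G8H10G


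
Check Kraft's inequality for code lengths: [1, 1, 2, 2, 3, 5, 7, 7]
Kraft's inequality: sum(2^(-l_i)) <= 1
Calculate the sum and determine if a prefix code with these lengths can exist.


Sum = 2^(-1) + 2^(-1) + 2^(-2) + 2^(-2) + 2^(-3) + 2^(-5) + 2^(-7) + 2^(-7)
    = 0.5 + 0.5 + 0.25 + 0.25 + 0.125 + 0.03125 + 0.0078125 + 0.0078125
    = 214/128 = 1.671875
Since 1.671875 > 1, Kraft's inequality is NOT satisfied.
A prefix code with these lengths CANNOT exist.

Kraft sum = 1.671875. Not satisfied.


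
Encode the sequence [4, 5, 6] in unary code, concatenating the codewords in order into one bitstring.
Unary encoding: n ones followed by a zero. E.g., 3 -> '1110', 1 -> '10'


Encode each number as n ones followed by a terminating 0:
  4 -> 11110 (5 bits)
  5 -> 111110 (6 bits)
  6 -> 1111110 (7 bits)
Total length = 5 + 6 + 7 = 18 bits.

Unary([4, 5, 6]) = 111101111101111110 (18 bits)


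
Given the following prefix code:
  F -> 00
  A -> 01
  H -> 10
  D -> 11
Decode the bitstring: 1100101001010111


Decoding step by step:
Bits 11 -> D
Bits 00 -> F
Bits 10 -> H
Bits 10 -> H
Bits 01 -> A
Bits 01 -> A
Bits 01 -> A
Bits 11 -> D


Decoded message: DFHHAAAD


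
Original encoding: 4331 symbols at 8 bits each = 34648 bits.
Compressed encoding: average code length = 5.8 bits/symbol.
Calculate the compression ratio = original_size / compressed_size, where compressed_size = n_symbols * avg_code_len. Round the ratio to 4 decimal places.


original_size = n_symbols * orig_bits = 4331 * 8 = 34648 bits
compressed_size = n_symbols * avg_code_len = 4331 * 5.8 = 25119.8 bits
ratio = original_size / compressed_size = 34648 / 25119.8 = 1.3793

Compression ratio = 1.3793


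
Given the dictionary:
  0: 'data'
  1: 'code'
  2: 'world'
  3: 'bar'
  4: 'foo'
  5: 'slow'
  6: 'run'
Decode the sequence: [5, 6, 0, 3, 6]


Look up each index in the dictionary:
  5 -> 'slow'
  6 -> 'run'
  0 -> 'data'
  3 -> 'bar'
  6 -> 'run'

Decoded: "slow run data bar run"


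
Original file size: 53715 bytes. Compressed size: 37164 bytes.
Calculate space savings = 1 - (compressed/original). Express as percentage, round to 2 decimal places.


ratio = compressed/original = 37164/53715 = 0.691874
savings = 1 - ratio = 1 - 0.691874 = 0.308126
as a percentage: 0.308126 * 100 = 30.81%

Space savings = 1 - 37164/53715 = 30.81%


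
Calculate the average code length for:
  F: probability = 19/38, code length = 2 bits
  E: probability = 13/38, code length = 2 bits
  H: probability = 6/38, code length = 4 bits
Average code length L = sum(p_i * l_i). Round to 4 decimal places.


Weighted contributions p_i * l_i:
  F: (19/38) * 2 = 38/38
  E: (13/38) * 2 = 26/38
  H: (6/38) * 4 = 24/38
Sum = (38 + 26 + 24)/38 = 88/38

L = 88/38 = 2.3158 bits/symbol


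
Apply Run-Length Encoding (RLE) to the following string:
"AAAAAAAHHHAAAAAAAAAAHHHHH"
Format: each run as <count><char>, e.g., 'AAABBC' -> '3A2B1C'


Scanning runs left to right:
  i=0: run of 'A' x 7 -> '7A'
  i=7: run of 'H' x 3 -> '3H'
  i=10: run of 'A' x 10 -> '10A'
  i=20: run of 'H' x 5 -> '5H'

RLE = 7A3H10A5H


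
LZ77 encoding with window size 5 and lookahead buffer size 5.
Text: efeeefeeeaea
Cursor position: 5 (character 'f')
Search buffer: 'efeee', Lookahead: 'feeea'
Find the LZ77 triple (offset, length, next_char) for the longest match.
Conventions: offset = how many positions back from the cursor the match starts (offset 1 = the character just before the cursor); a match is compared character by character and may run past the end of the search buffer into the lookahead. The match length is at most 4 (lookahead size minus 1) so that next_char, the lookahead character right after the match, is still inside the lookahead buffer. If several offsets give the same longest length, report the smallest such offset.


Try each offset into the search buffer:
  offset=1 (pos 4, char 'e'): match length 0
  offset=2 (pos 3, char 'e'): match length 0
  offset=3 (pos 2, char 'e'): match length 0
  offset=4 (pos 1, char 'f'): match length 4
  offset=5 (pos 0, char 'e'): match length 0
Longest match has length 4 at offset 4.
next_char = character at position 5 + 4 = 9 -> 'a'

Best match: offset=4, length=4 (matching 'feee' starting at position 1)
LZ77 triple: (4, 4, 'a')


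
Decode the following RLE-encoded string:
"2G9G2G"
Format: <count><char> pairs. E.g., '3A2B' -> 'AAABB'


Expanding each <count><char> pair:
  2G -> 'GG'
  9G -> 'GGGGGGGGG'
  2G -> 'GG'

Decoded = GGGGGGGGGGGGG


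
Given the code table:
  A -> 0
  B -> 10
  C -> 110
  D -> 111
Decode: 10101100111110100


Decoding:
10 -> B
10 -> B
110 -> C
0 -> A
111 -> D
110 -> C
10 -> B
0 -> A


Result: BBCADCBA


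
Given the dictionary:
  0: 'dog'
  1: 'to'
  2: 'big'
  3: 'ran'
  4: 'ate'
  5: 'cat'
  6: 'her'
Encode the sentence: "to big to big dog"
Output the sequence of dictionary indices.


Look up each word in the dictionary:
  'to' -> 1
  'big' -> 2
  'to' -> 1
  'big' -> 2
  'dog' -> 0

Encoded: [1, 2, 1, 2, 0]


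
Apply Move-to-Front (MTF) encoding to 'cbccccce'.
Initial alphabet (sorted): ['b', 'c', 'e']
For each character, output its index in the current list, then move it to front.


MTF encoding:
'c': index 1 in ['b', 'c', 'e'] -> ['c', 'b', 'e']
'b': index 1 in ['c', 'b', 'e'] -> ['b', 'c', 'e']
'c': index 1 in ['b', 'c', 'e'] -> ['c', 'b', 'e']
'c': index 0 in ['c', 'b', 'e'] -> ['c', 'b', 'e']
'c': index 0 in ['c', 'b', 'e'] -> ['c', 'b', 'e']
'c': index 0 in ['c', 'b', 'e'] -> ['c', 'b', 'e']
'c': index 0 in ['c', 'b', 'e'] -> ['c', 'b', 'e']
'e': index 2 in ['c', 'b', 'e'] -> ['e', 'c', 'b']


Output: [1, 1, 1, 0, 0, 0, 0, 2]


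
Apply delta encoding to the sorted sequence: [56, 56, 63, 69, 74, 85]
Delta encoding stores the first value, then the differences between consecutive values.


First value: 56
Deltas:
  56 - 56 = 0
  63 - 56 = 7
  69 - 63 = 6
  74 - 69 = 5
  85 - 74 = 11


Delta encoded: [56, 0, 7, 6, 5, 11]


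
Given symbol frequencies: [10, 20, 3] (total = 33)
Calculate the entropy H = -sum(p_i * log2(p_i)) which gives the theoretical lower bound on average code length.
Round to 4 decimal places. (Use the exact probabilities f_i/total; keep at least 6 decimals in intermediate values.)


Per-symbol terms -p_i * log2(p_i) with p_i = f_i/33:
  p = 10/33 = 0.303030: log2(p) = -1.722466, -p*log2(p) = 0.521959
  p = 20/33 = 0.606061: log2(p) = -0.722466, -p*log2(p) = 0.437858
  p = 3/33 = 0.090909: log2(p) = -3.459432, -p*log2(p) = 0.314494
H = 0.521959 + 0.437858 + 0.314494 = 1.274311

H = 1.2743 bits/symbol


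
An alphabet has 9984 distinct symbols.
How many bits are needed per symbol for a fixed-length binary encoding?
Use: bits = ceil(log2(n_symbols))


log2(9984) = 13.2854
Bracket: 2^13 = 8192 < 9984 <= 2^14 = 16384
So ceil(log2(9984)) = 14

bits = ceil(log2(9984)) = ceil(13.2854) = 14 bits


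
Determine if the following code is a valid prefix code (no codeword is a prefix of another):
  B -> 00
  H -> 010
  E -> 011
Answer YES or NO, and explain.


Checking each pair (does one codeword prefix another?):
  B='00' vs H='010': no prefix
  B='00' vs E='011': no prefix
  H='010' vs B='00': no prefix
  H='010' vs E='011': no prefix
  E='011' vs B='00': no prefix
  E='011' vs H='010': no prefix
No violation found over all pairs.

YES -- this is a valid prefix code. No codeword is a prefix of any other codeword.


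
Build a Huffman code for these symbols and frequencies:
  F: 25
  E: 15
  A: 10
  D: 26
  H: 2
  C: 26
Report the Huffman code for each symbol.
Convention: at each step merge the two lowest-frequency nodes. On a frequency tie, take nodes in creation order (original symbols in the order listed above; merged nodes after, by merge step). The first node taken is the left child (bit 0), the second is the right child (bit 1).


Huffman tree construction:
Step 1: Merge H(2) + A(10) = 12
Step 2: Merge (H+A)(12) + E(15) = 27
Step 3: Merge F(25) + D(26) = 51
Step 4: Merge C(26) + ((H+A)+E)(27) = 53
Step 5: Merge (F+D)(51) + (C+((H+A)+E))(53) = 104
Read each symbol's code off the tree from the root (left child = 0, right child = 1).

Codes:
  F: 00 (length 2)
  E: 111 (length 3)
  A: 1101 (length 4)
  D: 01 (length 2)
  H: 1100 (length 4)
  C: 10 (length 2)
Average code length: 247/104 = 2.3750 bits/symbol


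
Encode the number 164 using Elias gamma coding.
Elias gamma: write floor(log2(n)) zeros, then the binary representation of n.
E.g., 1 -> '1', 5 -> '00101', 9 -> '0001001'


num_bits = floor(log2(164)) + 1 = 8
leading_zeros = num_bits - 1 = 7
binary(164) = 10100100

Elias gamma(164) = '0000000' + '10100100' = 000000010100100 (15 bits)


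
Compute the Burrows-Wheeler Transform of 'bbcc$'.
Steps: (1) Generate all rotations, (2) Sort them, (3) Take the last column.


Rotations (sorted):
  0: $bbcc -> last char: c
  1: bbcc$ -> last char: $
  2: bcc$b -> last char: b
  3: c$bbc -> last char: c
  4: cc$bb -> last char: b


BWT = c$bcb


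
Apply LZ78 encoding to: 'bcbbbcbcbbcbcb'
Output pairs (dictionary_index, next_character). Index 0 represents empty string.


LZ78 encoding steps:
Dictionary: {0: ''}
Step 1: w='' (idx 0), next='b' -> output (0, 'b'), add 'b' as idx 1
Step 2: w='' (idx 0), next='c' -> output (0, 'c'), add 'c' as idx 2
Step 3: w='b' (idx 1), next='b' -> output (1, 'b'), add 'bb' as idx 3
Step 4: w='b' (idx 1), next='c' -> output (1, 'c'), add 'bc' as idx 4
Step 5: w='bc' (idx 4), next='b' -> output (4, 'b'), add 'bcb' as idx 5
Step 6: w='bcb' (idx 5), next='c' -> output (5, 'c'), add 'bcbc' as idx 6
Step 7: w='b' (idx 1), end of input -> output (1, '')


Encoded: [(0, 'b'), (0, 'c'), (1, 'b'), (1, 'c'), (4, 'b'), (5, 'c'), (1, '')]


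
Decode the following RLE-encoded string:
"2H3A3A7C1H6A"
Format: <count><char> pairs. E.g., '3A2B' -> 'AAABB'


Expanding each <count><char> pair:
  2H -> 'HH'
  3A -> 'AAA'
  3A -> 'AAA'
  7C -> 'CCCCCCC'
  1H -> 'H'
  6A -> 'AAAAAA'

Decoded = HHAAAAAACCCCCCCHAAAAAA


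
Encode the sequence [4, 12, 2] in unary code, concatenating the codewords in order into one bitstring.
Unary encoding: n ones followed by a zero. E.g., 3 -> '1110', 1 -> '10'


Encode each number as n ones followed by a terminating 0:
  4 -> 11110 (5 bits)
  12 -> 1111111111110 (13 bits)
  2 -> 110 (3 bits)
Total length = 5 + 13 + 3 = 21 bits.

Unary([4, 12, 2]) = 111101111111111110110 (21 bits)


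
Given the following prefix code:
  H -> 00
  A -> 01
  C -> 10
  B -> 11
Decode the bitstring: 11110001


Decoding step by step:
Bits 11 -> B
Bits 11 -> B
Bits 00 -> H
Bits 01 -> A


Decoded message: BBHA


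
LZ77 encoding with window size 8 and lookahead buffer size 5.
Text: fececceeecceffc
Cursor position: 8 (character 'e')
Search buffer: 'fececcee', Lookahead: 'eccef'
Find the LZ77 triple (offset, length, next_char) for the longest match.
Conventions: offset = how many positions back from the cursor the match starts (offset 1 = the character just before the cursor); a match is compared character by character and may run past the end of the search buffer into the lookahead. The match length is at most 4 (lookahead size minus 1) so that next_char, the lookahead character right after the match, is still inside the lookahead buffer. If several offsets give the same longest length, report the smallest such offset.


Try each offset into the search buffer:
  offset=1 (pos 7, char 'e'): match length 1
  offset=2 (pos 6, char 'e'): match length 1
  offset=3 (pos 5, char 'c'): match length 0
  offset=4 (pos 4, char 'c'): match length 0
  offset=5 (pos 3, char 'e'): match length 4
  offset=6 (pos 2, char 'c'): match length 0
  offset=7 (pos 1, char 'e'): match length 2
  offset=8 (pos 0, char 'f'): match length 0
Longest match has length 4 at offset 5.
next_char = character at position 8 + 4 = 12 -> 'f'

Best match: offset=5, length=4 (matching 'ecce' starting at position 3)
LZ77 triple: (5, 4, 'f')


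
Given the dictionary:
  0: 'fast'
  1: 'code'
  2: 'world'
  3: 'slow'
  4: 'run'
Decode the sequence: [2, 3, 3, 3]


Look up each index in the dictionary:
  2 -> 'world'
  3 -> 'slow'
  3 -> 'slow'
  3 -> 'slow'

Decoded: "world slow slow slow"


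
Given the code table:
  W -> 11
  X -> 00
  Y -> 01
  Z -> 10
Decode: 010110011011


Decoding:
01 -> Y
01 -> Y
10 -> Z
01 -> Y
10 -> Z
11 -> W


Result: YYZYZW


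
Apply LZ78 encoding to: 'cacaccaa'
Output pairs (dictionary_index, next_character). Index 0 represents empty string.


LZ78 encoding steps:
Dictionary: {0: ''}
Step 1: w='' (idx 0), next='c' -> output (0, 'c'), add 'c' as idx 1
Step 2: w='' (idx 0), next='a' -> output (0, 'a'), add 'a' as idx 2
Step 3: w='c' (idx 1), next='a' -> output (1, 'a'), add 'ca' as idx 3
Step 4: w='c' (idx 1), next='c' -> output (1, 'c'), add 'cc' as idx 4
Step 5: w='a' (idx 2), next='a' -> output (2, 'a'), add 'aa' as idx 5


Encoded: [(0, 'c'), (0, 'a'), (1, 'a'), (1, 'c'), (2, 'a')]


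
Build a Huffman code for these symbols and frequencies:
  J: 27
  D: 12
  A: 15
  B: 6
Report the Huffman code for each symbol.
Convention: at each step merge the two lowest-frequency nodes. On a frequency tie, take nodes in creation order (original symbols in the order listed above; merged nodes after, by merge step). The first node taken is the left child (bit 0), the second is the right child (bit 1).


Huffman tree construction:
Step 1: Merge B(6) + D(12) = 18
Step 2: Merge A(15) + (B+D)(18) = 33
Step 3: Merge J(27) + (A+(B+D))(33) = 60
Read each symbol's code off the tree from the root (left child = 0, right child = 1).

Codes:
  J: 0 (length 1)
  D: 111 (length 3)
  A: 10 (length 2)
  B: 110 (length 3)
Average code length: 111/60 = 1.8500 bits/symbol


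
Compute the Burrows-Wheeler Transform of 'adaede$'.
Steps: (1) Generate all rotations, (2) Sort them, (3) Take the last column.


Rotations (sorted):
  0: $adaede -> last char: e
  1: adaede$ -> last char: $
  2: aede$ad -> last char: d
  3: daede$a -> last char: a
  4: de$adae -> last char: e
  5: e$adaed -> last char: d
  6: ede$ada -> last char: a


BWT = e$daeda


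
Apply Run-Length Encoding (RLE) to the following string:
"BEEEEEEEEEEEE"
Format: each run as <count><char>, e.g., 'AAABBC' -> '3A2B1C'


Scanning runs left to right:
  i=0: run of 'B' x 1 -> '1B'
  i=1: run of 'E' x 12 -> '12E'

RLE = 1B12E


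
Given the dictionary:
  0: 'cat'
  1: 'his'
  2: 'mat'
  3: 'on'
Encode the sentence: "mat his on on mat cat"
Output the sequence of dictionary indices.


Look up each word in the dictionary:
  'mat' -> 2
  'his' -> 1
  'on' -> 3
  'on' -> 3
  'mat' -> 2
  'cat' -> 0

Encoded: [2, 1, 3, 3, 2, 0]


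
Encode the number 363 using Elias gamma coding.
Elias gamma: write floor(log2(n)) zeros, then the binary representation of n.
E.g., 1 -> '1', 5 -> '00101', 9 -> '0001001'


num_bits = floor(log2(363)) + 1 = 9
leading_zeros = num_bits - 1 = 8
binary(363) = 101101011

Elias gamma(363) = '00000000' + '101101011' = 00000000101101011 (17 bits)


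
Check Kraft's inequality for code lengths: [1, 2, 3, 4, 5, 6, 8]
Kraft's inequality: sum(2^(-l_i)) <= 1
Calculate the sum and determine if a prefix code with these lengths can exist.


Sum = 2^(-1) + 2^(-2) + 2^(-3) + 2^(-4) + 2^(-5) + 2^(-6) + 2^(-8)
    = 0.5 + 0.25 + 0.125 + 0.0625 + 0.03125 + 0.015625 + 0.00390625
    = 253/256 = 0.98828125
Since 0.98828125 <= 1, Kraft's inequality IS satisfied.
A prefix code with these lengths CAN exist.

Kraft sum = 0.98828125. Satisfied.


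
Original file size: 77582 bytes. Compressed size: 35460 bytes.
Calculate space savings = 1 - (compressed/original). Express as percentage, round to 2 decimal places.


ratio = compressed/original = 35460/77582 = 0.457065
savings = 1 - ratio = 1 - 0.457065 = 0.542935
as a percentage: 0.542935 * 100 = 54.29%

Space savings = 1 - 35460/77582 = 54.29%


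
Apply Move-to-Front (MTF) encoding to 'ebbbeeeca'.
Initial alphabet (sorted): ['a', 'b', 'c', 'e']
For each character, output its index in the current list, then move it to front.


MTF encoding:
'e': index 3 in ['a', 'b', 'c', 'e'] -> ['e', 'a', 'b', 'c']
'b': index 2 in ['e', 'a', 'b', 'c'] -> ['b', 'e', 'a', 'c']
'b': index 0 in ['b', 'e', 'a', 'c'] -> ['b', 'e', 'a', 'c']
'b': index 0 in ['b', 'e', 'a', 'c'] -> ['b', 'e', 'a', 'c']
'e': index 1 in ['b', 'e', 'a', 'c'] -> ['e', 'b', 'a', 'c']
'e': index 0 in ['e', 'b', 'a', 'c'] -> ['e', 'b', 'a', 'c']
'e': index 0 in ['e', 'b', 'a', 'c'] -> ['e', 'b', 'a', 'c']
'c': index 3 in ['e', 'b', 'a', 'c'] -> ['c', 'e', 'b', 'a']
'a': index 3 in ['c', 'e', 'b', 'a'] -> ['a', 'c', 'e', 'b']


Output: [3, 2, 0, 0, 1, 0, 0, 3, 3]


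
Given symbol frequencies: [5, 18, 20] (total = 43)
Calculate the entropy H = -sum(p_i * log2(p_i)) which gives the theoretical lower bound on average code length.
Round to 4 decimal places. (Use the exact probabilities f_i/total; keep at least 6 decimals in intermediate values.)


Per-symbol terms -p_i * log2(p_i) with p_i = f_i/43:
  p = 5/43 = 0.116279: log2(p) = -3.104337, -p*log2(p) = 0.360969
  p = 18/43 = 0.418605: log2(p) = -1.256340, -p*log2(p) = 0.525910
  p = 20/43 = 0.465116: log2(p) = -1.104337, -p*log2(p) = 0.513645
H = 0.360969 + 0.525910 + 0.513645 = 1.400524

H = 1.4005 bits/symbol


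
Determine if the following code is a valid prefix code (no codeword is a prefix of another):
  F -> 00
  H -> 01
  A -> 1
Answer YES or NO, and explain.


Checking each pair (does one codeword prefix another?):
  F='00' vs H='01': no prefix
  F='00' vs A='1': no prefix
  H='01' vs F='00': no prefix
  H='01' vs A='1': no prefix
  A='1' vs F='00': no prefix
  A='1' vs H='01': no prefix
No violation found over all pairs.

YES -- this is a valid prefix code. No codeword is a prefix of any other codeword.


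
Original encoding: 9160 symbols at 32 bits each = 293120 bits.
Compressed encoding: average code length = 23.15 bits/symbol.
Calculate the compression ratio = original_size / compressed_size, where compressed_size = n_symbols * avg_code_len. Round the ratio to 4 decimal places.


original_size = n_symbols * orig_bits = 9160 * 32 = 293120 bits
compressed_size = n_symbols * avg_code_len = 9160 * 23.15 = 212054.0 bits
ratio = original_size / compressed_size = 293120 / 212054.0 = 1.3823

Compression ratio = 1.3823


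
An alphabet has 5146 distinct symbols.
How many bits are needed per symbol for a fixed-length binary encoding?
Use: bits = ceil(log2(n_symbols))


log2(5146) = 12.3292
Bracket: 2^12 = 4096 < 5146 <= 2^13 = 8192
So ceil(log2(5146)) = 13

bits = ceil(log2(5146)) = ceil(12.3292) = 13 bits


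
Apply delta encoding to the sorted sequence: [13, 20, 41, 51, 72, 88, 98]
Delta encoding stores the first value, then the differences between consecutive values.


First value: 13
Deltas:
  20 - 13 = 7
  41 - 20 = 21
  51 - 41 = 10
  72 - 51 = 21
  88 - 72 = 16
  98 - 88 = 10


Delta encoded: [13, 7, 21, 10, 21, 16, 10]


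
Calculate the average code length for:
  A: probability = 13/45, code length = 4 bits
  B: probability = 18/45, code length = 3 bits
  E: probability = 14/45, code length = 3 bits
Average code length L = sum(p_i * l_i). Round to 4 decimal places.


Weighted contributions p_i * l_i:
  A: (13/45) * 4 = 52/45
  B: (18/45) * 3 = 54/45
  E: (14/45) * 3 = 42/45
Sum = (52 + 54 + 42)/45 = 148/45

L = 148/45 = 3.2889 bits/symbol


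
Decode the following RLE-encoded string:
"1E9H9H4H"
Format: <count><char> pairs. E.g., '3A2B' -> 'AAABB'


Expanding each <count><char> pair:
  1E -> 'E'
  9H -> 'HHHHHHHHH'
  9H -> 'HHHHHHHHH'
  4H -> 'HHHH'

Decoded = EHHHHHHHHHHHHHHHHHHHHHH


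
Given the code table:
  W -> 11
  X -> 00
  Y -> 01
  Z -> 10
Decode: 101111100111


Decoding:
10 -> Z
11 -> W
11 -> W
10 -> Z
01 -> Y
11 -> W


Result: ZWWZYW


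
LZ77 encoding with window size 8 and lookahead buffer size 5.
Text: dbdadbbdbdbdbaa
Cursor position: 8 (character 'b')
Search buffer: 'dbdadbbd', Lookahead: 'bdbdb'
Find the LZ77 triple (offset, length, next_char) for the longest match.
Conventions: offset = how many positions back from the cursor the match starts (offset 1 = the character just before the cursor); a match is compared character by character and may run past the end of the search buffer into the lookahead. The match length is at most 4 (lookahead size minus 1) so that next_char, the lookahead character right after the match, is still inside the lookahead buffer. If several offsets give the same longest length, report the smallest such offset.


Try each offset into the search buffer:
  offset=1 (pos 7, char 'd'): match length 0
  offset=2 (pos 6, char 'b'): match length 4
  offset=3 (pos 5, char 'b'): match length 1
  offset=4 (pos 4, char 'd'): match length 0
  offset=5 (pos 3, char 'a'): match length 0
  offset=6 (pos 2, char 'd'): match length 0
  offset=7 (pos 1, char 'b'): match length 2
  offset=8 (pos 0, char 'd'): match length 0
Longest match has length 4 at offset 2.
next_char = character at position 8 + 4 = 12 -> 'b'

Best match: offset=2, length=4 (matching 'bdbd' starting at position 6)
LZ77 triple: (2, 4, 'b')


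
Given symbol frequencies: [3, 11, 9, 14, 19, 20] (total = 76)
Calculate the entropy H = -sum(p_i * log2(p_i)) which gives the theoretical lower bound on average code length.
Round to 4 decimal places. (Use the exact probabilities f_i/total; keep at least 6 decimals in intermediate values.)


Per-symbol terms -p_i * log2(p_i) with p_i = f_i/76:
  p = 3/76 = 0.039474: log2(p) = -4.662965, -p*log2(p) = 0.184064
  p = 11/76 = 0.144737: log2(p) = -2.788496, -p*log2(p) = 0.403598
  p = 9/76 = 0.118421: log2(p) = -3.078003, -p*log2(p) = 0.364500
  p = 14/76 = 0.184211: log2(p) = -2.440573, -p*log2(p) = 0.449579
  p = 19/76 = 0.250000: log2(p) = -2.000000, -p*log2(p) = 0.500000
  p = 20/76 = 0.263158: log2(p) = -1.925999, -p*log2(p) = 0.506842
H = 0.184064 + 0.403598 + 0.364500 + 0.449579 + 0.500000 + 0.506842 = 2.408583

H = 2.4086 bits/symbol


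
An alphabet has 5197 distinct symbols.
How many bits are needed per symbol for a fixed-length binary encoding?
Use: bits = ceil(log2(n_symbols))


log2(5197) = 12.3435
Bracket: 2^12 = 4096 < 5197 <= 2^13 = 8192
So ceil(log2(5197)) = 13

bits = ceil(log2(5197)) = ceil(12.3435) = 13 bits


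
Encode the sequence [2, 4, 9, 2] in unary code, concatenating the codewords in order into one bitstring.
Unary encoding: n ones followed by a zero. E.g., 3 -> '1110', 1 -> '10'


Encode each number as n ones followed by a terminating 0:
  2 -> 110 (3 bits)
  4 -> 11110 (5 bits)
  9 -> 1111111110 (10 bits)
  2 -> 110 (3 bits)
Total length = 3 + 5 + 10 + 3 = 21 bits.

Unary([2, 4, 9, 2]) = 110111101111111110110 (21 bits)


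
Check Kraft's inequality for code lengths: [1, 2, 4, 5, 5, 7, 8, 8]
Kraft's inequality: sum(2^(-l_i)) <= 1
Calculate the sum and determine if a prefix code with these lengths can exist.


Sum = 2^(-1) + 2^(-2) + 2^(-4) + 2^(-5) + 2^(-5) + 2^(-7) + 2^(-8) + 2^(-8)
    = 0.5 + 0.25 + 0.0625 + 0.03125 + 0.03125 + 0.0078125 + 0.00390625 + 0.00390625
    = 228/256 = 0.890625
Since 0.890625 <= 1, Kraft's inequality IS satisfied.
A prefix code with these lengths CAN exist.

Kraft sum = 0.890625. Satisfied.


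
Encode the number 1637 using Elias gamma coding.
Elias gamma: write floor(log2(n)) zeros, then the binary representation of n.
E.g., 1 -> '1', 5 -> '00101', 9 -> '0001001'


num_bits = floor(log2(1637)) + 1 = 11
leading_zeros = num_bits - 1 = 10
binary(1637) = 11001100101

Elias gamma(1637) = '0000000000' + '11001100101' = 000000000011001100101 (21 bits)


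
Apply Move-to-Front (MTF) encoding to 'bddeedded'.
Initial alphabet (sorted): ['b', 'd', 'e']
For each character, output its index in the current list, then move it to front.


MTF encoding:
'b': index 0 in ['b', 'd', 'e'] -> ['b', 'd', 'e']
'd': index 1 in ['b', 'd', 'e'] -> ['d', 'b', 'e']
'd': index 0 in ['d', 'b', 'e'] -> ['d', 'b', 'e']
'e': index 2 in ['d', 'b', 'e'] -> ['e', 'd', 'b']
'e': index 0 in ['e', 'd', 'b'] -> ['e', 'd', 'b']
'd': index 1 in ['e', 'd', 'b'] -> ['d', 'e', 'b']
'd': index 0 in ['d', 'e', 'b'] -> ['d', 'e', 'b']
'e': index 1 in ['d', 'e', 'b'] -> ['e', 'd', 'b']
'd': index 1 in ['e', 'd', 'b'] -> ['d', 'e', 'b']


Output: [0, 1, 0, 2, 0, 1, 0, 1, 1]


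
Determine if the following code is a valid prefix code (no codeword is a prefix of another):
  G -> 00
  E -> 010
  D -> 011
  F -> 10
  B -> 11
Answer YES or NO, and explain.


Checking each pair (does one codeword prefix another?):
  G='00' vs E='010': no prefix
  G='00' vs D='011': no prefix
  G='00' vs F='10': no prefix
  G='00' vs B='11': no prefix
  E='010' vs G='00': no prefix
  E='010' vs D='011': no prefix
  E='010' vs F='10': no prefix
  E='010' vs B='11': no prefix
  D='011' vs G='00': no prefix
  D='011' vs E='010': no prefix
  D='011' vs F='10': no prefix
  D='011' vs B='11': no prefix
  F='10' vs G='00': no prefix
  F='10' vs E='010': no prefix
  F='10' vs D='011': no prefix
  F='10' vs B='11': no prefix
  B='11' vs G='00': no prefix
  B='11' vs E='010': no prefix
  B='11' vs D='011': no prefix
  B='11' vs F='10': no prefix
No violation found over all pairs.

YES -- this is a valid prefix code. No codeword is a prefix of any other codeword.


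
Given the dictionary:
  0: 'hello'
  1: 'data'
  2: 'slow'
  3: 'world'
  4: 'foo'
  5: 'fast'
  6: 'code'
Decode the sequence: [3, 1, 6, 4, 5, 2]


Look up each index in the dictionary:
  3 -> 'world'
  1 -> 'data'
  6 -> 'code'
  4 -> 'foo'
  5 -> 'fast'
  2 -> 'slow'

Decoded: "world data code foo fast slow"


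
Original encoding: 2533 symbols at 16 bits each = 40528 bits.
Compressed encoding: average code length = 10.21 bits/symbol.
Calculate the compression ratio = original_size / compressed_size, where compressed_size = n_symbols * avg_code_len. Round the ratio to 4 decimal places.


original_size = n_symbols * orig_bits = 2533 * 16 = 40528 bits
compressed_size = n_symbols * avg_code_len = 2533 * 10.21 = 25861.93 bits
ratio = original_size / compressed_size = 40528 / 25861.93 = 1.5671

Compression ratio = 1.5671


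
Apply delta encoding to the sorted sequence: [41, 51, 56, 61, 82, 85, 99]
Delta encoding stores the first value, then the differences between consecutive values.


First value: 41
Deltas:
  51 - 41 = 10
  56 - 51 = 5
  61 - 56 = 5
  82 - 61 = 21
  85 - 82 = 3
  99 - 85 = 14


Delta encoded: [41, 10, 5, 5, 21, 3, 14]


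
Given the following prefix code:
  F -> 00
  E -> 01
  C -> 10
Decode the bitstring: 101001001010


Decoding step by step:
Bits 10 -> C
Bits 10 -> C
Bits 01 -> E
Bits 00 -> F
Bits 10 -> C
Bits 10 -> C


Decoded message: CCEFCC


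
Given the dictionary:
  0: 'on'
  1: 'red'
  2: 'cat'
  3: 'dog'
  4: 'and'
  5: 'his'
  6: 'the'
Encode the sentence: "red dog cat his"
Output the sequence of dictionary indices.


Look up each word in the dictionary:
  'red' -> 1
  'dog' -> 3
  'cat' -> 2
  'his' -> 5

Encoded: [1, 3, 2, 5]


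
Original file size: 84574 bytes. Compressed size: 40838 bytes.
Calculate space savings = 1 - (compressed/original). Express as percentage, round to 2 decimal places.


ratio = compressed/original = 40838/84574 = 0.482867
savings = 1 - ratio = 1 - 0.482867 = 0.517133
as a percentage: 0.517133 * 100 = 51.71%

Space savings = 1 - 40838/84574 = 51.71%


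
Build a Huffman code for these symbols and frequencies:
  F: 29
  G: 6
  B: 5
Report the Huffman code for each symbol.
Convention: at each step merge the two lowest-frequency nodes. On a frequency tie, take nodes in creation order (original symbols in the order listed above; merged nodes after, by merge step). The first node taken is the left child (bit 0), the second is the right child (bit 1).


Huffman tree construction:
Step 1: Merge B(5) + G(6) = 11
Step 2: Merge (B+G)(11) + F(29) = 40
Read each symbol's code off the tree from the root (left child = 0, right child = 1).

Codes:
  F: 1 (length 1)
  G: 01 (length 2)
  B: 00 (length 2)
Average code length: 51/40 = 1.2750 bits/symbol


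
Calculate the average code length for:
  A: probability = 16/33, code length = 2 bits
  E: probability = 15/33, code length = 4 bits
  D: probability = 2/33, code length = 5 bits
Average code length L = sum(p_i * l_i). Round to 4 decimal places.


Weighted contributions p_i * l_i:
  A: (16/33) * 2 = 32/33
  E: (15/33) * 4 = 60/33
  D: (2/33) * 5 = 10/33
Sum = (32 + 60 + 10)/33 = 102/33

L = 102/33 = 3.0909 bits/symbol


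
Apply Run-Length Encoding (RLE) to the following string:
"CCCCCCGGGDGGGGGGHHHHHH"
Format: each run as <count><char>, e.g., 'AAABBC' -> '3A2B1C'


Scanning runs left to right:
  i=0: run of 'C' x 6 -> '6C'
  i=6: run of 'G' x 3 -> '3G'
  i=9: run of 'D' x 1 -> '1D'
  i=10: run of 'G' x 6 -> '6G'
  i=16: run of 'H' x 6 -> '6H'

RLE = 6C3G1D6G6H


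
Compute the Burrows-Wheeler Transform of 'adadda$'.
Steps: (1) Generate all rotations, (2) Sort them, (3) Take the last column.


Rotations (sorted):
  0: $adadda -> last char: a
  1: a$adadd -> last char: d
  2: adadda$ -> last char: $
  3: adda$ad -> last char: d
  4: da$adad -> last char: d
  5: dadda$a -> last char: a
  6: dda$ada -> last char: a


BWT = ad$ddaa


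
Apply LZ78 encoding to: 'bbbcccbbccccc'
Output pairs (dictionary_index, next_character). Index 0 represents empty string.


LZ78 encoding steps:
Dictionary: {0: ''}
Step 1: w='' (idx 0), next='b' -> output (0, 'b'), add 'b' as idx 1
Step 2: w='b' (idx 1), next='b' -> output (1, 'b'), add 'bb' as idx 2
Step 3: w='' (idx 0), next='c' -> output (0, 'c'), add 'c' as idx 3
Step 4: w='c' (idx 3), next='c' -> output (3, 'c'), add 'cc' as idx 4
Step 5: w='bb' (idx 2), next='c' -> output (2, 'c'), add 'bbc' as idx 5
Step 6: w='cc' (idx 4), next='c' -> output (4, 'c'), add 'ccc' as idx 6
Step 7: w='c' (idx 3), end of input -> output (3, '')


Encoded: [(0, 'b'), (1, 'b'), (0, 'c'), (3, 'c'), (2, 'c'), (4, 'c'), (3, '')]


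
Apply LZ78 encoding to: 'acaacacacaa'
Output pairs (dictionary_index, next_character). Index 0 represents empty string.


LZ78 encoding steps:
Dictionary: {0: ''}
Step 1: w='' (idx 0), next='a' -> output (0, 'a'), add 'a' as idx 1
Step 2: w='' (idx 0), next='c' -> output (0, 'c'), add 'c' as idx 2
Step 3: w='a' (idx 1), next='a' -> output (1, 'a'), add 'aa' as idx 3
Step 4: w='c' (idx 2), next='a' -> output (2, 'a'), add 'ca' as idx 4
Step 5: w='ca' (idx 4), next='c' -> output (4, 'c'), add 'cac' as idx 5
Step 6: w='aa' (idx 3), end of input -> output (3, '')


Encoded: [(0, 'a'), (0, 'c'), (1, 'a'), (2, 'a'), (4, 'c'), (3, '')]


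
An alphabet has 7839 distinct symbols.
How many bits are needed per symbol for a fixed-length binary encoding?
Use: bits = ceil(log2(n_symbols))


log2(7839) = 12.9365
Bracket: 2^12 = 4096 < 7839 <= 2^13 = 8192
So ceil(log2(7839)) = 13

bits = ceil(log2(7839)) = ceil(12.9365) = 13 bits


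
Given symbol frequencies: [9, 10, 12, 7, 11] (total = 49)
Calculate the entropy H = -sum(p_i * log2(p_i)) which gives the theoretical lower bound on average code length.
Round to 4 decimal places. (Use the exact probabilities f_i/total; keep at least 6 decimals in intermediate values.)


Per-symbol terms -p_i * log2(p_i) with p_i = f_i/49:
  p = 9/49 = 0.183673: log2(p) = -2.444785, -p*log2(p) = 0.449042
  p = 10/49 = 0.204082: log2(p) = -2.292782, -p*log2(p) = 0.467915
  p = 12/49 = 0.244898: log2(p) = -2.029747, -p*log2(p) = 0.497081
  p = 7/49 = 0.142857: log2(p) = -2.807355, -p*log2(p) = 0.401051
  p = 11/49 = 0.224490: log2(p) = -2.155278, -p*log2(p) = 0.483838
H = 0.449042 + 0.467915 + 0.497081 + 0.401051 + 0.483838 = 2.298927

H = 2.2989 bits/symbol
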